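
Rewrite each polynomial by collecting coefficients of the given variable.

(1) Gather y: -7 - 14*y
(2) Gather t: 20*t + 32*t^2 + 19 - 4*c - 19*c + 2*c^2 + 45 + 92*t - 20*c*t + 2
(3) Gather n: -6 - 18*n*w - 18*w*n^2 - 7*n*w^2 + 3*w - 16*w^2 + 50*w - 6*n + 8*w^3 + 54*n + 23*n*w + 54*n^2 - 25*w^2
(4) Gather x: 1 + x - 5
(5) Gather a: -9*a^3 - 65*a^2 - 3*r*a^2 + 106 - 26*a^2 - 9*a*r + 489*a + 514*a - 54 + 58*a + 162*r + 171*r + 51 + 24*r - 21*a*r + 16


(1) = -14*y - 7
(2) = 2*c^2 - 23*c + 32*t^2 + t*(112 - 20*c) + 66
(3) = n^2*(54 - 18*w) + n*(-7*w^2 + 5*w + 48) + 8*w^3 - 41*w^2 + 53*w - 6
(4) = x - 4
(5) = -9*a^3 + a^2*(-3*r - 91) + a*(1061 - 30*r) + 357*r + 119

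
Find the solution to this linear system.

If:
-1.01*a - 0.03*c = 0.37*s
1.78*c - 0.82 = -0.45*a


Then:
a = -0.36910833380037*s - 0.0137869192400381
c = 0.0933139046124531*s + 0.464159614414616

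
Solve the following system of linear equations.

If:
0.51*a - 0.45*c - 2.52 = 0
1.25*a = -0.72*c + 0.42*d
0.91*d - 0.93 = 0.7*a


Then:
a = 2.56
c = -2.70
d = 2.99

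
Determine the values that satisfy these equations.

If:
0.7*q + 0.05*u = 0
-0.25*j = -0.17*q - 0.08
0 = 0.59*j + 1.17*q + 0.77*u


Then:
j = 0.33
q = 0.02
u = -0.29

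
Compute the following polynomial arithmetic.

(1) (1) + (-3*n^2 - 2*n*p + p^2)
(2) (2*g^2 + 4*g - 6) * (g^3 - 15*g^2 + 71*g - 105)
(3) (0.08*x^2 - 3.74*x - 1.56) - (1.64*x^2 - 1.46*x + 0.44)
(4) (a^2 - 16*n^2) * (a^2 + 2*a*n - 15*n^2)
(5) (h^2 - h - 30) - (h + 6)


(1) = -3*n^2 - 2*n*p + p^2 + 1
(2) = 2*g^5 - 26*g^4 + 76*g^3 + 164*g^2 - 846*g + 630
(3) = -1.56*x^2 - 2.28*x - 2.0
(4) = a^4 + 2*a^3*n - 31*a^2*n^2 - 32*a*n^3 + 240*n^4
(5) = h^2 - 2*h - 36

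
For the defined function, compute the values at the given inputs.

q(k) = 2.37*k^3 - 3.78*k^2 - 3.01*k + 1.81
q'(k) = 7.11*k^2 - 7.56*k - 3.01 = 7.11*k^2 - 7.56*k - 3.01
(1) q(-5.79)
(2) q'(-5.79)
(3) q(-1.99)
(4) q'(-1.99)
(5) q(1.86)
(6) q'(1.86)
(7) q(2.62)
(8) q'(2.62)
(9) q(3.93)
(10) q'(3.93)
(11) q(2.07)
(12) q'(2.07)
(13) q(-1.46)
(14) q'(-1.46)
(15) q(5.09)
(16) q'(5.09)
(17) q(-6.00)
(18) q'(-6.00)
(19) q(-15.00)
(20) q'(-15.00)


(1) = -567.51
(2) = 279.12
(3) = -25.85
(4) = 40.19
(5) = -1.62
(6) = 7.53
(7) = 10.60
(8) = 25.99
(9) = 75.45
(10) = 77.09
(11) = 0.40
(12) = 11.81
(13) = -9.23
(14) = 23.18
(15) = 201.09
(16) = 142.72
(17) = -628.13
(18) = 298.31
(19) = -8802.29
(20) = 1710.14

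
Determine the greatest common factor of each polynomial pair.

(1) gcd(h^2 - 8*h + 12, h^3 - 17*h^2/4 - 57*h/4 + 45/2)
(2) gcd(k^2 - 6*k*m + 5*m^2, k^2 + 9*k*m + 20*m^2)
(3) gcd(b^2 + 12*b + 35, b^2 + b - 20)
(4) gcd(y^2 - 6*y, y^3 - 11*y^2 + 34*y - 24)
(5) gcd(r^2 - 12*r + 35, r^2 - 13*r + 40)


(1) = gcd((h - 6)*(h - 2), (h - 6)*(h - 5/4)*(h + 3)) = h - 6
(2) = gcd((k - 5*m)*(k - m), (k + 4*m)*(k + 5*m)) = 1
(3) = gcd((b + 5)*(b + 7), (b - 4)*(b + 5)) = b + 5
(4) = gcd(y*(y - 6), (y - 6)*(y - 4)*(y - 1)) = y - 6
(5) = r - 5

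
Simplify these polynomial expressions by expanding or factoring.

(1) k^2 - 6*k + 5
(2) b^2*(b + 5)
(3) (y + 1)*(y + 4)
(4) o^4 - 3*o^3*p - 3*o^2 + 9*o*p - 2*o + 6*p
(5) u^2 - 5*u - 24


(1) = (k - 5)*(k - 1)
(2) = b^3 + 5*b^2
(3) = y^2 + 5*y + 4
(4) = (o - 2)*(o + 1)^2*(o - 3*p)
(5) = (u - 8)*(u + 3)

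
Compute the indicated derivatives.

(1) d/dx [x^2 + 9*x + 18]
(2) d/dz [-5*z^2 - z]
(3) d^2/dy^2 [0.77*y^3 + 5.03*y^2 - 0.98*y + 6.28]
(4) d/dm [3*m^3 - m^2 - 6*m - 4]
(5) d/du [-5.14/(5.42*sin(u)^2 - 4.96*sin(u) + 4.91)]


(1) = 2*x + 9
(2) = -10*z - 1
(3) = 4.62*y + 10.06
(4) = 9*m^2 - 2*m - 6
(5) = (55.7176*sin(u) - 25.4944)*cos(u)/(5.42*sin(u)^2 - 4.96*sin(u) + 4.91)^2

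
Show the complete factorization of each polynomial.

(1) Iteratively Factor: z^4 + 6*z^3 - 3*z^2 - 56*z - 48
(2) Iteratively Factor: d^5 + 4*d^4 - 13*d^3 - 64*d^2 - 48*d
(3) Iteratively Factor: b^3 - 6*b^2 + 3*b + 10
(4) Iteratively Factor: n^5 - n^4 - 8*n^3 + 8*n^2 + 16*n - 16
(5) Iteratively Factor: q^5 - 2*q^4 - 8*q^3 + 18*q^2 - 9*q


(1) = (z - 3)*(z^3 + 9*z^2 + 24*z + 16) = (z - 3)*(z + 4)*(z^2 + 5*z + 4) = (z - 3)*(z + 1)*(z + 4)*(z + 4)
(2) = (d)*(d^4 + 4*d^3 - 13*d^2 - 64*d - 48) = d*(d + 1)*(d^3 + 3*d^2 - 16*d - 48) = d*(d - 4)*(d + 1)*(d^2 + 7*d + 12) = d*(d - 4)*(d + 1)*(d + 4)*(d + 3)
(3) = (b - 2)*(b^2 - 4*b - 5) = (b - 2)*(b + 1)*(b - 5)
(4) = (n + 2)*(n^4 - 3*n^3 - 2*n^2 + 12*n - 8) = (n - 2)*(n + 2)*(n^3 - n^2 - 4*n + 4) = (n - 2)*(n + 2)^2*(n^2 - 3*n + 2) = (n - 2)*(n - 1)*(n + 2)^2*(n - 2)
(5) = (q - 3)*(q^4 + q^3 - 5*q^2 + 3*q) = (q - 3)*(q - 1)*(q^3 + 2*q^2 - 3*q) = (q - 3)*(q - 1)^2*(q^2 + 3*q) = (q - 3)*(q - 1)^2*(q + 3)*(q)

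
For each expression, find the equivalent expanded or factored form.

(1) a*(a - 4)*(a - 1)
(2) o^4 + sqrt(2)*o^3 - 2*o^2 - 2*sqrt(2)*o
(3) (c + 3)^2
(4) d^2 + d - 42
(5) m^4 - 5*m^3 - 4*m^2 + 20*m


(1) = a^3 - 5*a^2 + 4*a
(2) = o*(o - sqrt(2))*(o + sqrt(2))^2
(3) = c^2 + 6*c + 9
(4) = (d - 6)*(d + 7)
(5) = m*(m - 5)*(m - 2)*(m + 2)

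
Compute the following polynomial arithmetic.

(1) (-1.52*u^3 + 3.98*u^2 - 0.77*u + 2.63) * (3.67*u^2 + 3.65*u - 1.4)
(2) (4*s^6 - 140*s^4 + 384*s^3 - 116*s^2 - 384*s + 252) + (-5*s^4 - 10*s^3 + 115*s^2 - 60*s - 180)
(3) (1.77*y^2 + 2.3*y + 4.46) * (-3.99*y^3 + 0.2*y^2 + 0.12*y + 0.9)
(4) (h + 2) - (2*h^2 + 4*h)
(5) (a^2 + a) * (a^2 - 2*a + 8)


(1) = -5.5784*u^5 + 9.0586*u^4 + 13.8291*u^3 + 1.2696*u^2 + 10.6775*u - 3.682
(2) = 4*s^6 - 145*s^4 + 374*s^3 - s^2 - 444*s + 72
(3) = -7.0623*y^5 - 8.823*y^4 - 17.123*y^3 + 2.761*y^2 + 2.6052*y + 4.014
(4) = -2*h^2 - 3*h + 2
(5) = a^4 - a^3 + 6*a^2 + 8*a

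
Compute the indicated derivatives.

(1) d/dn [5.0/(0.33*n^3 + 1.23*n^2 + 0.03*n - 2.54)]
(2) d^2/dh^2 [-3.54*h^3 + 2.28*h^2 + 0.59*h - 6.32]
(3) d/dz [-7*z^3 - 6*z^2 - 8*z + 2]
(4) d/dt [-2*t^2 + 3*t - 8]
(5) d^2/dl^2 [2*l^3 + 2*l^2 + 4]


(1) = (-4.95*n^2 - 12.3*n - 0.15)/(0.33*n^3 + 1.23*n^2 + 0.03*n - 2.54)^2
(2) = 4.56 - 21.24*h
(3) = -21*z^2 - 12*z - 8
(4) = 3 - 4*t
(5) = 12*l + 4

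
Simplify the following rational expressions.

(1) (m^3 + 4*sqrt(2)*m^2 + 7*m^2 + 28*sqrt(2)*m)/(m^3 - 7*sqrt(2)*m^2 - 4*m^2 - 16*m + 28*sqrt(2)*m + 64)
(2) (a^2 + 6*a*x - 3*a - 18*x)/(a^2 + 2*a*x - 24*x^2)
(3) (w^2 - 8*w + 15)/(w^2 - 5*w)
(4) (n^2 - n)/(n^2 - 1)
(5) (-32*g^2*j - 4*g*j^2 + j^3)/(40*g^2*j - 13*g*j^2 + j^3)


(1) = (m^3 + m^2*(4*sqrt(2) + 7) + 28*sqrt(2)*m)/(m^3 + m^2*(-7*sqrt(2) - 4) + m*(-16 + 28*sqrt(2)) + 64)
(2) = (3 - a)/(-a + 4*x)
(3) = (w - 3)/w
(4) = n/(n + 1)
(5) = (-4*g - j)/(5*g - j)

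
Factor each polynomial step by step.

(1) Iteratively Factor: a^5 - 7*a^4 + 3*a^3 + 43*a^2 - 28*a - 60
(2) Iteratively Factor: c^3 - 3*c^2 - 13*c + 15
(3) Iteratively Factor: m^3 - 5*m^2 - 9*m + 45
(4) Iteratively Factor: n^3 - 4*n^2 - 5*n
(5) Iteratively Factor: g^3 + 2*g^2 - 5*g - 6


(1) = (a + 2)*(a^4 - 9*a^3 + 21*a^2 + a - 30) = (a + 1)*(a + 2)*(a^3 - 10*a^2 + 31*a - 30) = (a - 2)*(a + 1)*(a + 2)*(a^2 - 8*a + 15) = (a - 3)*(a - 2)*(a + 1)*(a + 2)*(a - 5)
(2) = (c + 3)*(c^2 - 6*c + 5) = (c - 1)*(c + 3)*(c - 5)
(3) = (m - 5)*(m^2 - 9) = (m - 5)*(m - 3)*(m + 3)
(4) = (n)*(n^2 - 4*n - 5) = n*(n - 5)*(n + 1)
(5) = (g - 2)*(g^2 + 4*g + 3) = (g - 2)*(g + 1)*(g + 3)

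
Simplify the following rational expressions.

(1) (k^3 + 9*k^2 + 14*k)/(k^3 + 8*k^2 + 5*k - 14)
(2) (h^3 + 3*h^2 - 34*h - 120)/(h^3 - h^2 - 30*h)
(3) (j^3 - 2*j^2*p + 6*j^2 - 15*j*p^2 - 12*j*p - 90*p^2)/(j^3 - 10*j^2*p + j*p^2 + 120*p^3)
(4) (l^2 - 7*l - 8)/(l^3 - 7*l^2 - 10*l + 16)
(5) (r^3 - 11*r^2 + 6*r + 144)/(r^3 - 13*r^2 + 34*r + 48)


(1) = k/(k - 1)
(2) = (h + 4)/h
(3) = (-j - 6)/(-j + 8*p)
(4) = (l + 1)/(l^2 + l - 2)
(5) = (r + 3)/(r + 1)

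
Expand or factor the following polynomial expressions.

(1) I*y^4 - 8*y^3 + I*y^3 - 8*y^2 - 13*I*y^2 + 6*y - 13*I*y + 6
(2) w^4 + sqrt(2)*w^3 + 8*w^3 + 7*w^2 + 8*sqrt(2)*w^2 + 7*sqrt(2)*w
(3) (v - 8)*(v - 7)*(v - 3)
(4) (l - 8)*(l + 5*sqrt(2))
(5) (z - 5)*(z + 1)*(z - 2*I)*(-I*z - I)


(1) = (y + I)^2*(y + 6*I)*(I*y + I)
(2) = w*(w + 1)*(w + 7)*(w + sqrt(2))
(3) = v^3 - 18*v^2 + 101*v - 168
(4) = l^2 - 8*l + 5*sqrt(2)*l - 40*sqrt(2)
(5) = -I*z^4 - 2*z^3 + 3*I*z^3 + 6*z^2 + 9*I*z^2 + 18*z + 5*I*z + 10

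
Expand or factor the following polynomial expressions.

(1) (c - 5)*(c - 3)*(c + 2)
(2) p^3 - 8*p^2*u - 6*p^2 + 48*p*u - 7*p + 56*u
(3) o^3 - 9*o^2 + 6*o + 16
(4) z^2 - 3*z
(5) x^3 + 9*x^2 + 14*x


(1) = c^3 - 6*c^2 - c + 30
(2) = (p - 7)*(p + 1)*(p - 8*u)
(3) = (o - 8)*(o - 2)*(o + 1)
(4) = z*(z - 3)
(5) = x*(x + 2)*(x + 7)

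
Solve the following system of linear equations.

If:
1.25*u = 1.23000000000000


Then:
u = 0.98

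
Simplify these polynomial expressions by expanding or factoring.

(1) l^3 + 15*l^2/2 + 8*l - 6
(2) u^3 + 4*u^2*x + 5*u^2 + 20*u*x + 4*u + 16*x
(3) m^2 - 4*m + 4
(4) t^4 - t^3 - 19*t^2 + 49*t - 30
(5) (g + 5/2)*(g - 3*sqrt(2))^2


(1) = (l - 1/2)*(l + 2)*(l + 6)
(2) = (u + 1)*(u + 4)*(u + 4*x)
(3) = (m - 2)^2
(4) = (t - 3)*(t - 2)*(t - 1)*(t + 5)
(5) = g^3 - 6*sqrt(2)*g^2 + 5*g^2/2 - 15*sqrt(2)*g + 18*g + 45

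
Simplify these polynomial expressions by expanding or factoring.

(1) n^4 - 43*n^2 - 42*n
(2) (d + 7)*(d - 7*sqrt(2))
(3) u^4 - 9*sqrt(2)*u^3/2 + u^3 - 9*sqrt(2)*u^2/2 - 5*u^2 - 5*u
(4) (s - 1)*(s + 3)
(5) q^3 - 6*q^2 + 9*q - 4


(1) = n*(n - 7)*(n + 1)*(n + 6)
(2) = d^2 - 7*sqrt(2)*d + 7*d - 49*sqrt(2)
(3) = u*(u + 1)*(u - 5*sqrt(2))*(u + sqrt(2)/2)
(4) = s^2 + 2*s - 3
(5) = (q - 4)*(q - 1)^2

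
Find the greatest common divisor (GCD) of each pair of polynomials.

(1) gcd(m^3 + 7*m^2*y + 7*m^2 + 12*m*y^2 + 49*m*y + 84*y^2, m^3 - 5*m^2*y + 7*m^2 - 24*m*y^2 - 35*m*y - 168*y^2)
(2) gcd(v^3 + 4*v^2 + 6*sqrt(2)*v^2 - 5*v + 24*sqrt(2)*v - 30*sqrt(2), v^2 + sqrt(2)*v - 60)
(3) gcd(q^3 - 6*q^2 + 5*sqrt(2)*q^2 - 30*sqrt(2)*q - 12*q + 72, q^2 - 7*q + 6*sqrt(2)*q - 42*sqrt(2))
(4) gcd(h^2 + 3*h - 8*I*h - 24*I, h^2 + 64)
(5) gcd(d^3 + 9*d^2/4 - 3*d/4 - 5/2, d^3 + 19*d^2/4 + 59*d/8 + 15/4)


(1) = m^2 + 3*m*y + 7*m + 21*y
(2) = v + 6*sqrt(2)
(3) = q + 6*sqrt(2)
(4) = h - 8*I
(5) = d^2 + 13*d/4 + 5/2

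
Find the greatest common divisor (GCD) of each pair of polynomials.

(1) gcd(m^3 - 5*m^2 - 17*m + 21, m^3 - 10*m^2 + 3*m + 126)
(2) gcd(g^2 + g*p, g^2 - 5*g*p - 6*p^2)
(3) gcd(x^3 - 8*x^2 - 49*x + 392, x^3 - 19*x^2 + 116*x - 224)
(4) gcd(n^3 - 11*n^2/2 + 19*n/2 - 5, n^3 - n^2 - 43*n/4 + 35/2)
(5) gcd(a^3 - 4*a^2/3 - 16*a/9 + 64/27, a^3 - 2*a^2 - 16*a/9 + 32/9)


(1) = m^2 - 4*m - 21
(2) = gcd(g*(g + p), (g - 6*p)*(g + p)) = g + p
(3) = gcd((x - 8)*(x - 7)*(x + 7), (x - 8)*(x - 7)*(x - 4)) = x^2 - 15*x + 56
(4) = gcd((n - 5/2)*(n - 2)*(n - 1), (n - 5/2)*(n - 2)*(n + 7/2)) = n^2 - 9*n/2 + 5
(5) = gcd((a - 4/3)^2*(a + 4/3), (a - 2)*(a - 4/3)*(a + 4/3)) = a^2 - 16/9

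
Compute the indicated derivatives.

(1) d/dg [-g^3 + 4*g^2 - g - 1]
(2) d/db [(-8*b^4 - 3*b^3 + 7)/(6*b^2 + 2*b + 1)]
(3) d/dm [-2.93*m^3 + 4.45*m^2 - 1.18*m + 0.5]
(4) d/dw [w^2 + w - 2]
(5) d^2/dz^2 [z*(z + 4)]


(1) = -3*g^2 + 8*g - 1
(2) = (-96*b^5 - 66*b^4 - 44*b^3 - 9*b^2 - 84*b - 14)/(36*b^4 + 24*b^3 + 16*b^2 + 4*b + 1)
(3) = -8.79*m^2 + 8.9*m - 1.18
(4) = 2*w + 1
(5) = 2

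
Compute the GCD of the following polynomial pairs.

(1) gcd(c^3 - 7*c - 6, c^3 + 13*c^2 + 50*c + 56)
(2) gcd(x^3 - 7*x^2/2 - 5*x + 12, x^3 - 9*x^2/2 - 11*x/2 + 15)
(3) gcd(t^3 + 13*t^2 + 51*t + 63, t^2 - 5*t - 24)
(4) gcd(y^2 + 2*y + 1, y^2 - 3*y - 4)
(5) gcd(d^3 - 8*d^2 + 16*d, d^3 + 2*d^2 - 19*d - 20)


(1) = gcd((c - 3)*(c + 1)*(c + 2), (c + 2)*(c + 4)*(c + 7)) = c + 2
(2) = x^2 + x/2 - 3
(3) = t + 3
(4) = y + 1
(5) = d - 4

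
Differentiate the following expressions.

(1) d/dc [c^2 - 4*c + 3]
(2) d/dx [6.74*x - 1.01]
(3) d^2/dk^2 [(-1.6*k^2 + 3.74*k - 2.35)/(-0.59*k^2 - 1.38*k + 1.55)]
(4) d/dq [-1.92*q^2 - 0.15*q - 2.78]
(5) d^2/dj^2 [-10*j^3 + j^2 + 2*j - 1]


(1) = 2*c - 4
(2) = 6.74000000000000
(3) = (-5.209228*k^3 + 13.68741*k^2 - 9.04116*k + 4.93711)/(0.205379*k^6 + 1.441134*k^5 + 1.752123*k^4 - 4.943988*k^3 - 4.603035*k^2 + 9.94635*k - 3.723875)
(4) = -3.84*q - 0.15
(5) = 2 - 60*j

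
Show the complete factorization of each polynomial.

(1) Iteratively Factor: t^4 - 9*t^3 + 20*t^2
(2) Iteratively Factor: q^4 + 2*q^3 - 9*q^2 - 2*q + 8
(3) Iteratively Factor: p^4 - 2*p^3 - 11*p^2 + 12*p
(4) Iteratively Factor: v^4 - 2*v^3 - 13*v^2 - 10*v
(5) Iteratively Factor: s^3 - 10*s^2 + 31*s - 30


(1) = (t)*(t^3 - 9*t^2 + 20*t) = t*(t - 4)*(t^2 - 5*t) = t*(t - 5)*(t - 4)*(t)
(2) = (q + 1)*(q^3 + q^2 - 10*q + 8) = (q - 2)*(q + 1)*(q^2 + 3*q - 4) = (q - 2)*(q + 1)*(q + 4)*(q - 1)
(3) = (p - 4)*(p^3 + 2*p^2 - 3*p) = (p - 4)*(p - 1)*(p^2 + 3*p) = p*(p - 4)*(p - 1)*(p + 3)
(4) = (v)*(v^3 - 2*v^2 - 13*v - 10) = v*(v - 5)*(v^2 + 3*v + 2) = v*(v - 5)*(v + 2)*(v + 1)
(5) = (s - 5)*(s^2 - 5*s + 6) = (s - 5)*(s - 2)*(s - 3)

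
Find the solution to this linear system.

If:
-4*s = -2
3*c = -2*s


Then:
c = -1/3
s = 1/2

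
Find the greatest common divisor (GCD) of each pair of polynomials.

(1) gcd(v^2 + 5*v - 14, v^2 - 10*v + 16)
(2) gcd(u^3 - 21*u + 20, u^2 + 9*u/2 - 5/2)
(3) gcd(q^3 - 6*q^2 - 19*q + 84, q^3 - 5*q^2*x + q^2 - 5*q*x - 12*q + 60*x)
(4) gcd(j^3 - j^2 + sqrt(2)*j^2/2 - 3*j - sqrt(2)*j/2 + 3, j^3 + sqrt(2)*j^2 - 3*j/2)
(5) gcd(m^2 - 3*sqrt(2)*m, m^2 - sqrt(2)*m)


(1) = v - 2
(2) = gcd((u - 4)*(u - 1)*(u + 5), (u - 1/2)*(u + 5)) = u + 5
(3) = gcd((q - 7)*(q - 3)*(q + 4), (q - 3)*(q + 4)*(q - 5*x)) = q^2 + q - 12
(4) = gcd((j - 1)*(j - sqrt(2))*(j + 3*sqrt(2)/2), j*(j - sqrt(2)/2)*(j + 3*sqrt(2)/2)) = j + 3*sqrt(2)/2
(5) = m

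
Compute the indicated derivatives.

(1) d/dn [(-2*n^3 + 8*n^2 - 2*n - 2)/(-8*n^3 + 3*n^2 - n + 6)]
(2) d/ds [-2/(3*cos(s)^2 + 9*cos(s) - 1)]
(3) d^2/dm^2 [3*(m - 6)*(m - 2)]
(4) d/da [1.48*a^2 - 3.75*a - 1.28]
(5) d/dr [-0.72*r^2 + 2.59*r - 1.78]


(1) = 2*(29*n^4 - 14*n^3 - 43*n^2 + 54*n - 7)/(64*n^6 - 48*n^5 + 25*n^4 - 102*n^3 + 37*n^2 - 12*n + 36)
(2) = -6*(2*cos(s) + 3)*sin(s)/(3*cos(s)^2 + 9*cos(s) - 1)^2
(3) = 6
(4) = 2.96*a - 3.75
(5) = 2.59 - 1.44*r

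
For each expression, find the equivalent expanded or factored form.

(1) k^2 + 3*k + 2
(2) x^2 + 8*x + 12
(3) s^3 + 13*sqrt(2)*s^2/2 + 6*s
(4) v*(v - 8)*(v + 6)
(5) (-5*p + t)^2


(1) = (k + 1)*(k + 2)
(2) = (x + 2)*(x + 6)
(3) = s*(s + sqrt(2)/2)*(s + 6*sqrt(2))
(4) = v^3 - 2*v^2 - 48*v
(5) = 25*p^2 - 10*p*t + t^2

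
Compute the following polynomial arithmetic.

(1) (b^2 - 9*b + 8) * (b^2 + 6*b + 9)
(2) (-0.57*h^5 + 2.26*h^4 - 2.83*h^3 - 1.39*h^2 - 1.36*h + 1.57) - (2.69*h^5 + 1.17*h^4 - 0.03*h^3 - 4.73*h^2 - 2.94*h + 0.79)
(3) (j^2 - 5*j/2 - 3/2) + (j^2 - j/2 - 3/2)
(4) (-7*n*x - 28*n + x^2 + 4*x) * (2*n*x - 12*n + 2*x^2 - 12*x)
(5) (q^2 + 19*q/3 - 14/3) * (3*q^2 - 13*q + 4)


(1) = b^4 - 3*b^3 - 37*b^2 - 33*b + 72
(2) = -3.26*h^5 + 1.09*h^4 - 2.8*h^3 + 3.34*h^2 + 1.58*h + 0.78
(3) = 2*j^2 - 3*j - 3
(4) = -14*n^2*x^2 + 28*n^2*x + 336*n^2 - 12*n*x^3 + 24*n*x^2 + 288*n*x + 2*x^4 - 4*x^3 - 48*x^2
(5) = 3*q^4 + 6*q^3 - 277*q^2/3 + 86*q - 56/3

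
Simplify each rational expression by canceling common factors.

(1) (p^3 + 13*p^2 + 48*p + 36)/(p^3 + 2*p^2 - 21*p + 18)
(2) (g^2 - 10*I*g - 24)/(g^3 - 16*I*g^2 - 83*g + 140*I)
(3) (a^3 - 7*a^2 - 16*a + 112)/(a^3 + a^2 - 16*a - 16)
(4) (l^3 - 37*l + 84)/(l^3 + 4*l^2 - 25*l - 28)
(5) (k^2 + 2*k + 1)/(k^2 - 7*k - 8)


(1) = (p^2 + 7*p + 6)/(p^2 - 4*p + 3)
(2) = (g - 6*I)/(g^2 - 12*I*g - 35)
(3) = (a - 7)/(a + 1)
(4) = (l - 3)/(l + 1)
(5) = (k + 1)/(k - 8)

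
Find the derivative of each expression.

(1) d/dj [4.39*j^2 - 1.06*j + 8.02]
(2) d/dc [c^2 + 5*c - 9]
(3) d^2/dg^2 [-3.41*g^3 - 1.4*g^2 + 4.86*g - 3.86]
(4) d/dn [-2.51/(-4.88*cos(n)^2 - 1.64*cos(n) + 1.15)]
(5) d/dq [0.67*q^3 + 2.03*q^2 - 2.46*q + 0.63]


(1) = 8.78*j - 1.06
(2) = 2*c + 5
(3) = -20.46*g - 2.8
(4) = (24.4976*cos(n) + 4.1164)*sin(n)/(4.88*cos(n)^2 + 1.64*cos(n) - 1.15)^2
(5) = 2.01*q^2 + 4.06*q - 2.46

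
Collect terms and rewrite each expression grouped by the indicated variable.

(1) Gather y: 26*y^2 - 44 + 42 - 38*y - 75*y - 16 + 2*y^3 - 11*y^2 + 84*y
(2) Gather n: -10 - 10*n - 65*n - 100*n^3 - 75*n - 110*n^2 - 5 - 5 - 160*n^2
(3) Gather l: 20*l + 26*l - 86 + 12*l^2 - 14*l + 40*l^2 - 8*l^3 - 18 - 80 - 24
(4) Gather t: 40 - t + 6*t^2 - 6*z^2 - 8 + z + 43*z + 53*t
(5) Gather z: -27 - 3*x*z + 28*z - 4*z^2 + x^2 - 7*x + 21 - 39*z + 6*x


(1) = 2*y^3 + 15*y^2 - 29*y - 18
(2) = -100*n^3 - 270*n^2 - 150*n - 20
(3) = -8*l^3 + 52*l^2 + 32*l - 208
(4) = 6*t^2 + 52*t - 6*z^2 + 44*z + 32
(5) = x^2 - x - 4*z^2 + z*(-3*x - 11) - 6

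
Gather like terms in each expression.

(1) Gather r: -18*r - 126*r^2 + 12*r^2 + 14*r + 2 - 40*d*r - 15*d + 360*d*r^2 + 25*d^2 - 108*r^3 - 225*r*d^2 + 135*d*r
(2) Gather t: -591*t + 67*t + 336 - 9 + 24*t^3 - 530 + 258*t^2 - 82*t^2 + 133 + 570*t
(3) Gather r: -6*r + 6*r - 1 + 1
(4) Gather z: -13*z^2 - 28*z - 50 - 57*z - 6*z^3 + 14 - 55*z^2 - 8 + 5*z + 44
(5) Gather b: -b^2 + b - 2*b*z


(1) = 25*d^2 - 15*d - 108*r^3 + r^2*(360*d - 114) + r*(-225*d^2 + 95*d - 4) + 2
(2) = 24*t^3 + 176*t^2 + 46*t - 70
(3) = 0
(4) = -6*z^3 - 68*z^2 - 80*z
(5) = -b^2 + b*(1 - 2*z)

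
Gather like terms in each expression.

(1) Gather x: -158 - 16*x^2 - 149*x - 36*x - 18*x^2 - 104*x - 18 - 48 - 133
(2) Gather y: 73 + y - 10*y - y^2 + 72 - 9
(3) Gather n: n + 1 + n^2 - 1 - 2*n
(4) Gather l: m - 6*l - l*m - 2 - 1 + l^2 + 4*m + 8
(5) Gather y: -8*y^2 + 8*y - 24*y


(1) = -34*x^2 - 289*x - 357
(2) = -y^2 - 9*y + 136
(3) = n^2 - n
(4) = l^2 + l*(-m - 6) + 5*m + 5
(5) = -8*y^2 - 16*y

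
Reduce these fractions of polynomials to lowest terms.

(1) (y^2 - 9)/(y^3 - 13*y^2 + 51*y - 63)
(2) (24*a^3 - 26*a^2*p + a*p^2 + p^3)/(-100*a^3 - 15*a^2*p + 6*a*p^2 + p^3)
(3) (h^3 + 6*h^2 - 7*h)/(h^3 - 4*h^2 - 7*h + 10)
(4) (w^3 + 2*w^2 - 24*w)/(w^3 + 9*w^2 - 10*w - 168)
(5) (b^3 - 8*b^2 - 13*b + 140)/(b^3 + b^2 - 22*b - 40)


(1) = (y + 3)/(y^2 - 10*y + 21)
(2) = (-6*a^2 + 5*a*p + p^2)/(25*a^2 + 10*a*p + p^2)
(3) = (h^2 + 7*h)/(h^2 - 3*h - 10)
(4) = w/(w + 7)
(5) = (b - 7)/(b + 2)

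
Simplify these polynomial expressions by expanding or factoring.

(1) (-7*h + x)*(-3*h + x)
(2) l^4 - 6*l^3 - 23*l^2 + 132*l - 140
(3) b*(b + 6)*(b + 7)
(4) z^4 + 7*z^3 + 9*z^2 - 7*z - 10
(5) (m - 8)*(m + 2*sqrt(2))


(1) = 21*h^2 - 10*h*x + x^2
(2) = (l - 7)*(l - 2)^2*(l + 5)
(3) = b^3 + 13*b^2 + 42*b
(4) = (z - 1)*(z + 1)*(z + 2)*(z + 5)
(5) = m^2 - 8*m + 2*sqrt(2)*m - 16*sqrt(2)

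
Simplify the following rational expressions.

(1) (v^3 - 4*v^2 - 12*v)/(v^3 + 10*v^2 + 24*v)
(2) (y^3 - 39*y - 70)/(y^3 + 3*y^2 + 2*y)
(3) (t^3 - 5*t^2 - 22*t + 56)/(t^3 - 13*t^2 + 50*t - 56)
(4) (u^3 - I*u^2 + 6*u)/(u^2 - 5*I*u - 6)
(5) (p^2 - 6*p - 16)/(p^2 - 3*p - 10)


(1) = (v^2 - 4*v - 12)/(v^2 + 10*v + 24)
(2) = (y^2 - 2*y - 35)/(y^2 + y)
(3) = (t + 4)/(t - 4)
(4) = (u^2 + 2*I*u)/(u - 2*I)
(5) = (p - 8)/(p - 5)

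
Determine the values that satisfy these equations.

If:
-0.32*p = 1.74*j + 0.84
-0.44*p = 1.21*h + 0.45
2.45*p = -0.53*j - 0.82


Then:
h = -0.28
j = -0.44
p = -0.24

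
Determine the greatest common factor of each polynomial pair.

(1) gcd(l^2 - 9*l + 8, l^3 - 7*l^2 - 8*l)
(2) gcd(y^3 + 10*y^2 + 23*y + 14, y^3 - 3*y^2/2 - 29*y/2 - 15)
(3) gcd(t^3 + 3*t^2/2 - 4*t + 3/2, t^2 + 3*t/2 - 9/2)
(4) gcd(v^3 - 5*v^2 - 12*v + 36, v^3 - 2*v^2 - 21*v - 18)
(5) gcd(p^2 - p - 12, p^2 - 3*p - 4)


(1) = l - 8
(2) = gcd((y + 1)*(y + 2)*(y + 7), (y - 5)*(y + 3/2)*(y + 2)) = y + 2
(3) = gcd((t - 1)*(t - 1/2)*(t + 3), (t - 3/2)*(t + 3)) = t + 3
(4) = v^2 - 3*v - 18
(5) = gcd((p - 4)*(p + 3), (p - 4)*(p + 1)) = p - 4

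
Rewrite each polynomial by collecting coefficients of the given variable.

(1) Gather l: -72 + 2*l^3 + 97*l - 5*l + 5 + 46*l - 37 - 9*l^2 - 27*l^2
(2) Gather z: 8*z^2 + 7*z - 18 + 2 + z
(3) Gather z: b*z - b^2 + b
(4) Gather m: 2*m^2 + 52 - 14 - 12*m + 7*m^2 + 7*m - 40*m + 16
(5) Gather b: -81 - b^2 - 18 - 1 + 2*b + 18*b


(1) = 2*l^3 - 36*l^2 + 138*l - 104
(2) = 8*z^2 + 8*z - 16
(3) = -b^2 + b*z + b
(4) = 9*m^2 - 45*m + 54
(5) = -b^2 + 20*b - 100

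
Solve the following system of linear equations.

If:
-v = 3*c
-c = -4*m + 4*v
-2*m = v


Then:
c = 0
m = 0
v = 0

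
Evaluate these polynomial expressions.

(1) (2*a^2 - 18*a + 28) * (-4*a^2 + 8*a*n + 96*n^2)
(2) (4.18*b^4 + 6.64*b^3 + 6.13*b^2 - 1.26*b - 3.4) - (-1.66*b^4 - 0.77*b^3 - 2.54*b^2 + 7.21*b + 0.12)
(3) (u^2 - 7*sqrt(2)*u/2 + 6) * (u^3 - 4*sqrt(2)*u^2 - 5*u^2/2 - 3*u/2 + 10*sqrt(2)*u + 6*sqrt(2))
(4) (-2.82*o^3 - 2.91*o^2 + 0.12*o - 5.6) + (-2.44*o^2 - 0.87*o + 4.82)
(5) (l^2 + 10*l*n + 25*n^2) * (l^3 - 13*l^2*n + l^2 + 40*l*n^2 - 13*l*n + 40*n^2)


(1) = -8*a^4 + 16*a^3*n + 72*a^3 + 192*a^2*n^2 - 144*a^2*n - 112*a^2 - 1728*a*n^2 + 224*a*n + 2688*n^2
(2) = 5.84*b^4 + 7.41*b^3 + 8.67*b^2 - 8.47*b - 3.52
(3) = u^5 - 15*sqrt(2)*u^4/2 - 5*u^4/2 + 75*sqrt(2)*u^3/4 + 65*u^3/2 - 85*u^2 - 51*sqrt(2)*u^2/4 - 51*u + 60*sqrt(2)*u + 36*sqrt(2)
(4) = -2.82*o^3 - 5.35*o^2 - 0.75*o - 0.78
(5) = l^5 - 3*l^4*n + l^4 - 65*l^3*n^2 - 3*l^3*n + 75*l^2*n^3 - 65*l^2*n^2 + 1000*l*n^4 + 75*l*n^3 + 1000*n^4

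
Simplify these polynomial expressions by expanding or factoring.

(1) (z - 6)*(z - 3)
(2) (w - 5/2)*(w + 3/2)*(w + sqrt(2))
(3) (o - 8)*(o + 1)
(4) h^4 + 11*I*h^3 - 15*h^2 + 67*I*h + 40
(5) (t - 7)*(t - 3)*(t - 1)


(1) = z^2 - 9*z + 18
(2) = w^3 - w^2 + sqrt(2)*w^2 - 15*w/4 - sqrt(2)*w - 15*sqrt(2)/4
(3) = o^2 - 7*o - 8
(4) = (h - I)^2*(h + 5*I)*(h + 8*I)
(5) = t^3 - 11*t^2 + 31*t - 21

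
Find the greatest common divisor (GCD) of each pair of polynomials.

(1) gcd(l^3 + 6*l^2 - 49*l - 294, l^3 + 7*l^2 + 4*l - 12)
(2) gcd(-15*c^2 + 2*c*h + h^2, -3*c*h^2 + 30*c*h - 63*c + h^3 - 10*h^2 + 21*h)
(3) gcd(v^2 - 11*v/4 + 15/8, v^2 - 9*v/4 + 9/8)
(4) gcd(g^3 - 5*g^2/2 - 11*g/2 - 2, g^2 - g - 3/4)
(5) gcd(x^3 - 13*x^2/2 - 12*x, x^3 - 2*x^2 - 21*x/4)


(1) = l + 6
(2) = 3*c - h
(3) = v - 3/2
(4) = g + 1/2
(5) = x^2 + 3*x/2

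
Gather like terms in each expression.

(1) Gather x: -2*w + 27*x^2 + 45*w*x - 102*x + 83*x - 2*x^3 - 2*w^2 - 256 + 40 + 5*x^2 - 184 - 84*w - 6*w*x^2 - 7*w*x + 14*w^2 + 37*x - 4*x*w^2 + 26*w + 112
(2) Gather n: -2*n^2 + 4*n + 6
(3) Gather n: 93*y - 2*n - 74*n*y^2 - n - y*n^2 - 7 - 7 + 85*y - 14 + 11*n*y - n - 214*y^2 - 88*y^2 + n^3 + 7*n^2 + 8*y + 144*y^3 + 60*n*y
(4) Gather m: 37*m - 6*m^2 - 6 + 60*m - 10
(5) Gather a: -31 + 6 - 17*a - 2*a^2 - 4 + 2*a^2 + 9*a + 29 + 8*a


(1) = 12*w^2 - 60*w - 2*x^3 + x^2*(32 - 6*w) + x*(-4*w^2 + 38*w + 18) - 288
(2) = -2*n^2 + 4*n + 6
(3) = n^3 + n^2*(7 - y) + n*(-74*y^2 + 71*y - 4) + 144*y^3 - 302*y^2 + 186*y - 28
(4) = -6*m^2 + 97*m - 16
(5) = 0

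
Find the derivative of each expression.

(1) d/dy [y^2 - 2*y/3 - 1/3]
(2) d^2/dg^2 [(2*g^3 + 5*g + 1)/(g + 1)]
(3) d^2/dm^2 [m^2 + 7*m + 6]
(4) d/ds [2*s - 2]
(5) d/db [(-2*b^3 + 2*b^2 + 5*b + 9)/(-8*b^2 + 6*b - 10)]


(1) = 2*y - 2/3
(2) = 4*(g^3 + 3*g^2 + 3*g - 2)/(g^3 + 3*g^2 + 3*g + 1)
(3) = 2
(4) = 2
(5) = 2*(2*b^4 - 3*b^3 + 14*b^2 + 13*b - 13)/(16*b^4 - 24*b^3 + 49*b^2 - 30*b + 25)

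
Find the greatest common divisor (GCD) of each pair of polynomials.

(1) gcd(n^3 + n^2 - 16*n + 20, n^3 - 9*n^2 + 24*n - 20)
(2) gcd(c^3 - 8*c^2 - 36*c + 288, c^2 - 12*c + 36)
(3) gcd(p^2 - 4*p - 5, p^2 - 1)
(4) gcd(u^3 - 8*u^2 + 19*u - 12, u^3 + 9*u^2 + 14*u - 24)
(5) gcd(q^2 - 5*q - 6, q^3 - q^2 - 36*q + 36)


(1) = gcd((n - 2)^2*(n + 5), (n - 5)*(n - 2)^2) = n^2 - 4*n + 4
(2) = gcd((c - 8)*(c - 6)*(c + 6), (c - 6)^2) = c - 6
(3) = p + 1
(4) = u - 1
(5) = q - 6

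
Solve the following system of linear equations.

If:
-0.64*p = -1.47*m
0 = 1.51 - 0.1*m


Then:
m = 15.10
p = 34.68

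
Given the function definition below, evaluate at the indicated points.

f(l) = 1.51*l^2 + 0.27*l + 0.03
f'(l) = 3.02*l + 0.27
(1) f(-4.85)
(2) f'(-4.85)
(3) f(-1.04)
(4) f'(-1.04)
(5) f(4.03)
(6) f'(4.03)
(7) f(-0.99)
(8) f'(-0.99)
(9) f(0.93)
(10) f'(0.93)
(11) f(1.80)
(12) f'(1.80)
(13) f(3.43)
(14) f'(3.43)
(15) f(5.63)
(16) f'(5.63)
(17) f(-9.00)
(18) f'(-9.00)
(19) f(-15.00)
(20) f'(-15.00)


(1) = 34.24
(2) = -14.38
(3) = 1.38
(4) = -2.87
(5) = 25.64
(6) = 12.44
(7) = 1.24
(8) = -2.72
(9) = 1.59
(10) = 3.08
(11) = 5.41
(12) = 5.71
(13) = 18.72
(14) = 10.63
(15) = 49.41
(16) = 17.27
(17) = 119.91
(18) = -26.91
(19) = 335.73
(20) = -45.03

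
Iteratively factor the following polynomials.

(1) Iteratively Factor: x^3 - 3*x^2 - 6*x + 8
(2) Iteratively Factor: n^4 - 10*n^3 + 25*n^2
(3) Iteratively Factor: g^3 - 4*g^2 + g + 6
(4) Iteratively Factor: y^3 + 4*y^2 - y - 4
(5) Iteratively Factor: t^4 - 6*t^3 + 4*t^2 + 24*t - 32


(1) = (x - 1)*(x^2 - 2*x - 8) = (x - 4)*(x - 1)*(x + 2)
(2) = (n)*(n^3 - 10*n^2 + 25*n) = n^2*(n^2 - 10*n + 25) = n^2*(n - 5)*(n - 5)
(3) = (g - 3)*(g^2 - g - 2) = (g - 3)*(g + 1)*(g - 2)
(4) = (y + 1)*(y^2 + 3*y - 4) = (y + 1)*(y + 4)*(y - 1)
(5) = (t + 2)*(t^3 - 8*t^2 + 20*t - 16) = (t - 2)*(t + 2)*(t^2 - 6*t + 8) = (t - 2)^2*(t + 2)*(t - 4)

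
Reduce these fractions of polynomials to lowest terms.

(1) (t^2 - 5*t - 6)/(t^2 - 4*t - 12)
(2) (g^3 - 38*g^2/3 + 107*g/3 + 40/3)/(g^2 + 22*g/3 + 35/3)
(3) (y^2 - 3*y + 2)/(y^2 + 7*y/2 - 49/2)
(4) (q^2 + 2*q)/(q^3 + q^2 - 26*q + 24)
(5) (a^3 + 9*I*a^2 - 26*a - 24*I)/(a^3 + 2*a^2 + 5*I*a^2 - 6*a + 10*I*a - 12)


(1) = (t + 1)/(t + 2)
(2) = (3*g^3 - 38*g^2 + 107*g + 40)/(3*g^2 + 22*g + 35)
(3) = (2*y^2 - 6*y + 4)/(2*y^2 + 7*y - 49)
(4) = (q^2 + 2*q)/(q^3 + q^2 - 26*q + 24)
(5) = (a + 4*I)/(a + 2)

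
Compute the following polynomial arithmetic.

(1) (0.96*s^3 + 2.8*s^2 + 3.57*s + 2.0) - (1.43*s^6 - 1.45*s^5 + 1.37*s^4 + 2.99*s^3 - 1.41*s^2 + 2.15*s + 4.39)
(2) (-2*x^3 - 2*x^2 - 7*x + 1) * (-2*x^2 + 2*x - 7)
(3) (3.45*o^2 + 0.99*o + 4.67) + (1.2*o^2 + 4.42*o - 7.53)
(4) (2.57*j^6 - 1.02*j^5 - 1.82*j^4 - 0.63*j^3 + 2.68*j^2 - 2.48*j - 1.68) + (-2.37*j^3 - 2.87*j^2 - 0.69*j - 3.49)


(1) = -1.43*s^6 + 1.45*s^5 - 1.37*s^4 - 2.03*s^3 + 4.21*s^2 + 1.42*s - 2.39
(2) = 4*x^5 + 24*x^3 - 2*x^2 + 51*x - 7
(3) = 4.65*o^2 + 5.41*o - 2.86
(4) = 2.57*j^6 - 1.02*j^5 - 1.82*j^4 - 3.0*j^3 - 0.19*j^2 - 3.17*j - 5.17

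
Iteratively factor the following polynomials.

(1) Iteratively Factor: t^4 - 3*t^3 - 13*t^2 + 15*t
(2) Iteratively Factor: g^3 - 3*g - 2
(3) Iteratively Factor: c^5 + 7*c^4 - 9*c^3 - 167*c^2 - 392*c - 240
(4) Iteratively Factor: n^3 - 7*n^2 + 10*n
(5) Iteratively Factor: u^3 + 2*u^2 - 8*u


(1) = (t + 3)*(t^3 - 6*t^2 + 5*t) = (t - 5)*(t + 3)*(t^2 - t) = (t - 5)*(t - 1)*(t + 3)*(t)
(2) = (g - 2)*(g^2 + 2*g + 1) = (g - 2)*(g + 1)*(g + 1)
(3) = (c + 4)*(c^4 + 3*c^3 - 21*c^2 - 83*c - 60) = (c + 3)*(c + 4)*(c^3 - 21*c - 20) = (c + 3)*(c + 4)^2*(c^2 - 4*c - 5) = (c - 5)*(c + 3)*(c + 4)^2*(c + 1)
(4) = (n)*(n^2 - 7*n + 10) = n*(n - 2)*(n - 5)
(5) = (u)*(u^2 + 2*u - 8) = u*(u + 4)*(u - 2)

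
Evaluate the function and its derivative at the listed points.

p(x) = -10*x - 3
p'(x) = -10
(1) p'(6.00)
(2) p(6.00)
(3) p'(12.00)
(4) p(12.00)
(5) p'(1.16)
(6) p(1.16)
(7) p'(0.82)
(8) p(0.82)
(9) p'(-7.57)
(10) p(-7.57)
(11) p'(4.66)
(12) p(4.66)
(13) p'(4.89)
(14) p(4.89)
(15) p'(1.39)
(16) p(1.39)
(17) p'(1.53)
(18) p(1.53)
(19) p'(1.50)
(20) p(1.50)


(1) = -10.00
(2) = -63.00
(3) = -10.00
(4) = -123.00
(5) = -10.00
(6) = -14.60
(7) = -10.00
(8) = -11.20
(9) = -10.00
(10) = 72.70
(11) = -10.00
(12) = -49.60
(13) = -10.00
(14) = -51.90
(15) = -10.00
(16) = -16.90
(17) = -10.00
(18) = -18.30
(19) = -10.00
(20) = -18.00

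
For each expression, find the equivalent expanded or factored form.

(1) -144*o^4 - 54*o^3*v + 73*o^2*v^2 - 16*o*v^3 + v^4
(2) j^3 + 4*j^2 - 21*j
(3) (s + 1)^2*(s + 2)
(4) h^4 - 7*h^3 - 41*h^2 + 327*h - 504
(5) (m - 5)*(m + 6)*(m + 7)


(1) = (-8*o + v)*(-6*o + v)*(-3*o + v)*(o + v)
(2) = j*(j - 3)*(j + 7)
(3) = s^3 + 4*s^2 + 5*s + 2
(4) = (h - 8)*(h - 3)^2*(h + 7)
(5) = m^3 + 8*m^2 - 23*m - 210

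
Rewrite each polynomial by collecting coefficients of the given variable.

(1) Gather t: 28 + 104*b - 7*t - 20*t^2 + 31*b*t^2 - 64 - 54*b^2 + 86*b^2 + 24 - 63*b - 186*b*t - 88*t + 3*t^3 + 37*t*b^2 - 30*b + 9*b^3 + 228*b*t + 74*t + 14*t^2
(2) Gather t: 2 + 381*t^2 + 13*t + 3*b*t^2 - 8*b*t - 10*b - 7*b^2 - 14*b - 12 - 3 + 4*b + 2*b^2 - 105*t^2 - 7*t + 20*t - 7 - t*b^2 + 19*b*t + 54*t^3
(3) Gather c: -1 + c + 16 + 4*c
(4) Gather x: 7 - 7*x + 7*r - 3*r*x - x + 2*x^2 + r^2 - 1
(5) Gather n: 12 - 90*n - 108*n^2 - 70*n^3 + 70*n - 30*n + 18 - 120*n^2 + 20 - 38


(1) = 9*b^3 + 32*b^2 + 11*b + 3*t^3 + t^2*(31*b - 6) + t*(37*b^2 + 42*b - 21) - 12
(2) = -5*b^2 - 20*b + 54*t^3 + t^2*(3*b + 276) + t*(-b^2 + 11*b + 26) - 20
(3) = 5*c + 15
(4) = r^2 + 7*r + 2*x^2 + x*(-3*r - 8) + 6
(5) = -70*n^3 - 228*n^2 - 50*n + 12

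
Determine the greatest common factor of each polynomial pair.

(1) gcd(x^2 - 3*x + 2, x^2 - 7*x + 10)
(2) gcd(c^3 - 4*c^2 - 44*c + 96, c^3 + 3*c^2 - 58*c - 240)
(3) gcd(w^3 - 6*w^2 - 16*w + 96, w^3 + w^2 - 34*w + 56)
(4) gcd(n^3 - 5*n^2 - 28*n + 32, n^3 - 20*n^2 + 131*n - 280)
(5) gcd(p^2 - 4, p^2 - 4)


(1) = x - 2
(2) = gcd((c - 8)*(c - 2)*(c + 6), (c - 8)*(c + 5)*(c + 6)) = c^2 - 2*c - 48
(3) = gcd((w - 6)*(w - 4)*(w + 4), (w - 4)*(w - 2)*(w + 7)) = w - 4
(4) = gcd((n - 8)*(n - 1)*(n + 4), (n - 8)*(n - 7)*(n - 5)) = n - 8
(5) = gcd((p - 2)*(p + 2), (p - 2)*(p + 2)) = p^2 - 4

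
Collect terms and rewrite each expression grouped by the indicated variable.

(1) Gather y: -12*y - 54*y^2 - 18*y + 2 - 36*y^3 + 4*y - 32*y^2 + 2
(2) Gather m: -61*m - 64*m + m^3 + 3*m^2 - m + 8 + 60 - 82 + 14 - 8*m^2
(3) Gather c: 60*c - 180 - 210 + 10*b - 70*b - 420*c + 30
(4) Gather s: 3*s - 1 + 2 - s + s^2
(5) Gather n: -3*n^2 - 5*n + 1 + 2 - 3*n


(1) = -36*y^3 - 86*y^2 - 26*y + 4
(2) = m^3 - 5*m^2 - 126*m
(3) = -60*b - 360*c - 360
(4) = s^2 + 2*s + 1
(5) = -3*n^2 - 8*n + 3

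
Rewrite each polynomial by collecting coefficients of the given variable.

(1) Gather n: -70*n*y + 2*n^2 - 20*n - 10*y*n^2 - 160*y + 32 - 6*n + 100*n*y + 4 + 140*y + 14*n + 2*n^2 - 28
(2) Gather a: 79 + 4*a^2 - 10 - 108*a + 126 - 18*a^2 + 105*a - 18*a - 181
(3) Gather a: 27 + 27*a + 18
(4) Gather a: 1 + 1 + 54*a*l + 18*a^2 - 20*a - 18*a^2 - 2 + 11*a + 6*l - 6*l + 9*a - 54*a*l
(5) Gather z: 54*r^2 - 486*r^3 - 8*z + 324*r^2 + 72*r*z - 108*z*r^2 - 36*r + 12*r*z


(1) = n^2*(4 - 10*y) + n*(30*y - 12) - 20*y + 8
(2) = -14*a^2 - 21*a + 14
(3) = 27*a + 45
(4) = 0
(5) = -486*r^3 + 378*r^2 - 36*r + z*(-108*r^2 + 84*r - 8)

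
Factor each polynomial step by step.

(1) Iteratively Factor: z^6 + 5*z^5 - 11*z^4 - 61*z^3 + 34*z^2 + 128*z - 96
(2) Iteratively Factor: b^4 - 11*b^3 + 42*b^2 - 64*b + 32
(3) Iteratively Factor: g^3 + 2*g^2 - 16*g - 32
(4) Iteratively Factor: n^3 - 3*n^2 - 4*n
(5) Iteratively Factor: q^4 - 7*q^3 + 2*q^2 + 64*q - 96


(1) = (z + 4)*(z^5 + z^4 - 15*z^3 - z^2 + 38*z - 24) = (z - 1)*(z + 4)*(z^4 + 2*z^3 - 13*z^2 - 14*z + 24) = (z - 1)*(z + 2)*(z + 4)*(z^3 - 13*z + 12) = (z - 1)*(z + 2)*(z + 4)^2*(z^2 - 4*z + 3) = (z - 1)^2*(z + 2)*(z + 4)^2*(z - 3)
(2) = (b - 1)*(b^3 - 10*b^2 + 32*b - 32) = (b - 4)*(b - 1)*(b^2 - 6*b + 8) = (b - 4)^2*(b - 1)*(b - 2)
(3) = (g + 2)*(g^2 - 16) = (g + 2)*(g + 4)*(g - 4)
(4) = (n - 4)*(n^2 + n) = (n - 4)*(n + 1)*(n)
(5) = (q - 2)*(q^3 - 5*q^2 - 8*q + 48) = (q - 2)*(q + 3)*(q^2 - 8*q + 16) = (q - 4)*(q - 2)*(q + 3)*(q - 4)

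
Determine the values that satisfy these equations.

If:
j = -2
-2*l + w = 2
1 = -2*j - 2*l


Then:
j = -2
l = 3/2
w = 5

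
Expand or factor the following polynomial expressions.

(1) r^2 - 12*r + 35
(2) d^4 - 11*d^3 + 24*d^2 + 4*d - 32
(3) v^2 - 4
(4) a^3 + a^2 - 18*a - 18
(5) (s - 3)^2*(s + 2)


(1) = (r - 7)*(r - 5)
(2) = (d - 8)*(d - 2)^2*(d + 1)
(3) = (v - 2)*(v + 2)
(4) = (a + 1)*(a - 3*sqrt(2))*(a + 3*sqrt(2))
(5) = s^3 - 4*s^2 - 3*s + 18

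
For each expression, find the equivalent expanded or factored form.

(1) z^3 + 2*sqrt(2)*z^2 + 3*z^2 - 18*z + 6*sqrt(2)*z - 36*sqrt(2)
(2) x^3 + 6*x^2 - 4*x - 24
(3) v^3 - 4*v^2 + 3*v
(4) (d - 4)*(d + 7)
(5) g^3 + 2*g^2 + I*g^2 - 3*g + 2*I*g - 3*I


(1) = (z - 3)*(z + 6)*(z + 2*sqrt(2))
(2) = (x - 2)*(x + 2)*(x + 6)
(3) = v*(v - 3)*(v - 1)
(4) = d^2 + 3*d - 28
(5) = (g - 1)*(g + 3)*(g + I)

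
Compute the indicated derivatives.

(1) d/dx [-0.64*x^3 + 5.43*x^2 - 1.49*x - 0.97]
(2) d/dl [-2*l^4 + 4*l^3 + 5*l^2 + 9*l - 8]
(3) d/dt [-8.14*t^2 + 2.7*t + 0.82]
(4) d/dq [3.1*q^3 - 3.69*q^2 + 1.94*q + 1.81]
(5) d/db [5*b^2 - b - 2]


(1) = -1.92*x^2 + 10.86*x - 1.49
(2) = -8*l^3 + 12*l^2 + 10*l + 9
(3) = 2.7 - 16.28*t
(4) = 9.3*q^2 - 7.38*q + 1.94
(5) = 10*b - 1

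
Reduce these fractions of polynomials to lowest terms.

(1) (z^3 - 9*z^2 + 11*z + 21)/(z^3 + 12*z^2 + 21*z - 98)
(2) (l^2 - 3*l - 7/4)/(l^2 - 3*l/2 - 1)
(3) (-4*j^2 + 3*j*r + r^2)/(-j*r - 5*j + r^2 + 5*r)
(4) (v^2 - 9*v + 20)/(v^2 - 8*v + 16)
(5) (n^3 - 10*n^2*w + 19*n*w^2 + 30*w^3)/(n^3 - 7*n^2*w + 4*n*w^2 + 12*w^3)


(1) = (z^3 - 9*z^2 + 11*z + 21)/(z^3 + 12*z^2 + 21*z - 98)
(2) = (2*l - 7)/(2*l - 4)
(3) = (4*j + r)/(r + 5)
(4) = (v - 5)/(v - 4)
(5) = (-n + 5*w)/(-n + 2*w)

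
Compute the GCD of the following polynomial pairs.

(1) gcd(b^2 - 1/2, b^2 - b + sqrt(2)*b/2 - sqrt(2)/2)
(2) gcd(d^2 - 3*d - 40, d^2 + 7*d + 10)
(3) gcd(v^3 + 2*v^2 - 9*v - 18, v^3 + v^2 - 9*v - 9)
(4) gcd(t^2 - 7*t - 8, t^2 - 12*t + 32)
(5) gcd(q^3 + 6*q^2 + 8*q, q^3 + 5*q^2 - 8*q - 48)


(1) = gcd((b - sqrt(2)/2)*(b + sqrt(2)/2), (b - 1)*(b + sqrt(2)/2)) = b + sqrt(2)/2
(2) = gcd((d - 8)*(d + 5), (d + 2)*(d + 5)) = d + 5
(3) = v^2 - 9
(4) = t - 8
(5) = q + 4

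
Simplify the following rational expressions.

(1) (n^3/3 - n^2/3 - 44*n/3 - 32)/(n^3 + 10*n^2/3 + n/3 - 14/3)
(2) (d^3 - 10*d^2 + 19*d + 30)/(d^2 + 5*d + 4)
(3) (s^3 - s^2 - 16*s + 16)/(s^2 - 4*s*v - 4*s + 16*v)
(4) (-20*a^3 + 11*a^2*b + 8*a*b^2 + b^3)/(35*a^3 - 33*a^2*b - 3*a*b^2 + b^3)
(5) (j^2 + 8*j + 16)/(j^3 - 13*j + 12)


(1) = (n^3 - n^2 - 44*n - 96)/(3*n^3 + 10*n^2 + n - 14)
(2) = (d^2 - 11*d + 30)/(d + 4)
(3) = (s^2 + 3*s - 4)/(s - 4*v)
(4) = (-4*a - b)/(7*a - b)
(5) = (j + 4)/(j^2 - 4*j + 3)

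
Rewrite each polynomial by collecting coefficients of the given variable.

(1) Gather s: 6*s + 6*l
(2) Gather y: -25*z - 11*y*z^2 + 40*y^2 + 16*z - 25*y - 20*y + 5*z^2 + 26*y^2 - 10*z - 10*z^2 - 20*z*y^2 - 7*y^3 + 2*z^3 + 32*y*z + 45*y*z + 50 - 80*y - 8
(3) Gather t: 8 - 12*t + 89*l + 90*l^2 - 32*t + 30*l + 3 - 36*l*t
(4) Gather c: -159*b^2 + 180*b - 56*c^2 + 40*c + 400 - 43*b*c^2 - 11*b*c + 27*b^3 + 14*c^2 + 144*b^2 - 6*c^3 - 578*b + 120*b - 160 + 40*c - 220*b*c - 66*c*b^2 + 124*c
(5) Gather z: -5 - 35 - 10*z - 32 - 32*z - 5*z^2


(1) = 6*l + 6*s
(2) = -7*y^3 + y^2*(66 - 20*z) + y*(-11*z^2 + 77*z - 125) + 2*z^3 - 5*z^2 - 19*z + 42
(3) = 90*l^2 + 119*l + t*(-36*l - 44) + 11
(4) = 27*b^3 - 15*b^2 - 278*b - 6*c^3 + c^2*(-43*b - 42) + c*(-66*b^2 - 231*b + 204) + 240
(5) = -5*z^2 - 42*z - 72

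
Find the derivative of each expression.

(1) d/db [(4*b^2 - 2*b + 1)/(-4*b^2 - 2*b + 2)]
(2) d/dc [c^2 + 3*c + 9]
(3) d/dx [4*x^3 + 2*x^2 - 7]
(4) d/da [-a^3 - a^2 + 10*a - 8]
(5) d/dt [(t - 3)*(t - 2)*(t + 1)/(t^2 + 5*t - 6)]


(1) = (-8*b^2 + 12*b - 1)/(2*(4*b^4 + 4*b^3 - 3*b^2 - 2*b + 1))
(2) = 2*c + 3
(3) = 4*x*(3*x + 1)
(4) = -3*a^2 - 2*a + 10
(5) = (t^4 + 10*t^3 - 39*t^2 + 36*t - 36)/(t^4 + 10*t^3 + 13*t^2 - 60*t + 36)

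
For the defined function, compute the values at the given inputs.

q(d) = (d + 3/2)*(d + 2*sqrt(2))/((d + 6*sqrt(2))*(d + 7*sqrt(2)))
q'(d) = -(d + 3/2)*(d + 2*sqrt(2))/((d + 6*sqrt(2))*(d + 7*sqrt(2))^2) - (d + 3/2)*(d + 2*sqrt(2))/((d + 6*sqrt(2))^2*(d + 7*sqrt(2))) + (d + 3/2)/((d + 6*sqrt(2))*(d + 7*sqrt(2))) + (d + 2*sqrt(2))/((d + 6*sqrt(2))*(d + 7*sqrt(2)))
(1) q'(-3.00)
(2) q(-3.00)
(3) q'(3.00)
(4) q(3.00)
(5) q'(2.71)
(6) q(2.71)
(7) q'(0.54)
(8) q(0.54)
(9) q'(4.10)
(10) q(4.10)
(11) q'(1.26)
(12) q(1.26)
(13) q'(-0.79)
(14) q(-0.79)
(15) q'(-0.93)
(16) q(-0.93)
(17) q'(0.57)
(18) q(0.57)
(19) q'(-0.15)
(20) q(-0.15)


(1) = -0.05
(2) = 0.01
(3) = 0.04
(4) = 0.18
(5) = 0.04
(6) = 0.17
(7) = 0.04
(8) = 0.07
(9) = 0.04
(10) = 0.22
(11) = 0.04
(12) = 0.10
(13) = 0.03
(14) = 0.02
(15) = 0.03
(16) = 0.02
(17) = 0.04
(18) = 0.07
(19) = 0.04
(20) = 0.04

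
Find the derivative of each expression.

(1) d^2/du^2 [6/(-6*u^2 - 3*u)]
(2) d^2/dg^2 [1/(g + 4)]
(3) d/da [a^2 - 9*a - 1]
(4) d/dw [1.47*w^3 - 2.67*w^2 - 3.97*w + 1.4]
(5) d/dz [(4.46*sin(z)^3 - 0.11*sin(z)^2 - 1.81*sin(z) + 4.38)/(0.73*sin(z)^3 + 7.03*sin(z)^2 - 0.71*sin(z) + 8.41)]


(1) = 4*(2*u*(2*u + 1) - (4*u + 1)^2)/(u^3*(2*u + 1)^3)
(2) = 2/(g + 4)^3
(3) = 2*a - 9
(4) = 4.41*w^2 - 5.34*w - 3.97
(5) = (31.4341*sin(z)^4 - 3.6906*sin(z)^3 + 115.736*sin(z)^2 - 63.433*sin(z) - 12.1123)*cos(z)/(0.5329*sin(z)^6 + 10.2638*sin(z)^5 + 48.3843*sin(z)^4 + 2.296*sin(z)^3 + 118.7487*sin(z)^2 - 11.9422*sin(z) + 70.7281)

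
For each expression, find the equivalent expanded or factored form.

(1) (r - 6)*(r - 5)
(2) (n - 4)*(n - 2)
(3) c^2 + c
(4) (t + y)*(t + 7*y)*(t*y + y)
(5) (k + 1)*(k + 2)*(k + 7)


(1) = r^2 - 11*r + 30
(2) = n^2 - 6*n + 8
(3) = c*(c + 1)
(4) = t^3*y + 8*t^2*y^2 + t^2*y + 7*t*y^3 + 8*t*y^2 + 7*y^3
(5) = k^3 + 10*k^2 + 23*k + 14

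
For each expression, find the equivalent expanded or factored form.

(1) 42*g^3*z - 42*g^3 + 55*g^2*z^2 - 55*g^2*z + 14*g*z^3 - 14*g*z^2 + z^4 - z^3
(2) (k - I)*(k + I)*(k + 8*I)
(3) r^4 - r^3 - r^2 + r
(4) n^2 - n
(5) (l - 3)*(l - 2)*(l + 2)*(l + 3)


(1) = (g + z)*(6*g + z)*(7*g + z)*(z - 1)
(2) = k^3 + 8*I*k^2 + k + 8*I
(3) = r*(r - 1)^2*(r + 1)
(4) = n*(n - 1)
(5) = l^4 - 13*l^2 + 36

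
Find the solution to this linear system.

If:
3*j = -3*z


Then:
j = -z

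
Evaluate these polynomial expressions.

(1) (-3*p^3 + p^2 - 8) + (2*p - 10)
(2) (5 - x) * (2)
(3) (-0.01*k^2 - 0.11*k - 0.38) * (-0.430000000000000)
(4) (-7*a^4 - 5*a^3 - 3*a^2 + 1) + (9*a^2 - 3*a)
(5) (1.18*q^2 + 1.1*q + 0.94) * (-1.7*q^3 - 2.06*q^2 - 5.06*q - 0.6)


(1) = -3*p^3 + p^2 + 2*p - 18
(2) = 10 - 2*x
(3) = 0.0043*k^2 + 0.0473*k + 0.1634
(4) = -7*a^4 - 5*a^3 + 6*a^2 - 3*a + 1
(5) = -2.006*q^5 - 4.3008*q^4 - 9.8348*q^3 - 8.2104*q^2 - 5.4164*q - 0.564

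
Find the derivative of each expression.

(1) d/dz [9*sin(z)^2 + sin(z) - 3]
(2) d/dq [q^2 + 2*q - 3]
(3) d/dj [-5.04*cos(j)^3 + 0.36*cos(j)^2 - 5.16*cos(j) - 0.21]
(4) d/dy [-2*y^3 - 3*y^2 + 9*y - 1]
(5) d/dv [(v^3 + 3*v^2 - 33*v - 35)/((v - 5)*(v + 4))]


(1) = (18*sin(z) + 1)*cos(z)
(2) = 2*q + 2
(3) = (15.12*cos(j)^2 - 0.72*cos(j) + 5.16)*sin(j)
(4) = -6*y^2 - 6*y + 9
(5) = (v^2 + 8*v + 25)/(v^2 + 8*v + 16)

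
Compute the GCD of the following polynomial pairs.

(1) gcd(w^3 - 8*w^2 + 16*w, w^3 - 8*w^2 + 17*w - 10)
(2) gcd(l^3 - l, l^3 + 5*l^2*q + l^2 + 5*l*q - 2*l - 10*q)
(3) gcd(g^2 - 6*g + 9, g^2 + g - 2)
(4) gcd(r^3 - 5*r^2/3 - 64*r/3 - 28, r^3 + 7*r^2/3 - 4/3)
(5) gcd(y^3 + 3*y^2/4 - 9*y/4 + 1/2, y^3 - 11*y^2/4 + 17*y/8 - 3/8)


(1) = gcd(w*(w - 4)^2, (w - 5)*(w - 2)*(w - 1)) = 1
(2) = gcd(l*(l - 1)*(l + 1), (l - 1)*(l + 2)*(l + 5*q)) = l - 1
(3) = 1
(4) = r + 2
(5) = y^2 - 5*y/4 + 1/4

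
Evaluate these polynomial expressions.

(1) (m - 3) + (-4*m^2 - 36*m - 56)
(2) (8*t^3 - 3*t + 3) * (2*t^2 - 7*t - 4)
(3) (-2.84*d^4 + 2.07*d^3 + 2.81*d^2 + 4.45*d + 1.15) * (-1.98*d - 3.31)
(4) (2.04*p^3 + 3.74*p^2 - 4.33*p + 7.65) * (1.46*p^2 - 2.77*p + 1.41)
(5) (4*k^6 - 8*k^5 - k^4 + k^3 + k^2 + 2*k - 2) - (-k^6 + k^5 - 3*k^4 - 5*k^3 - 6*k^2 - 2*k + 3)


(1) = -4*m^2 - 35*m - 59
(2) = 16*t^5 - 56*t^4 - 38*t^3 + 27*t^2 - 9*t - 12
(3) = 5.6232*d^5 + 5.3018*d^4 - 12.4155*d^3 - 18.1121*d^2 - 17.0065*d - 3.8065
(4) = 2.9784*p^5 - 0.1904*p^4 - 13.8052*p^3 + 28.4365*p^2 - 27.2958*p + 10.7865
(5) = 5*k^6 - 9*k^5 + 2*k^4 + 6*k^3 + 7*k^2 + 4*k - 5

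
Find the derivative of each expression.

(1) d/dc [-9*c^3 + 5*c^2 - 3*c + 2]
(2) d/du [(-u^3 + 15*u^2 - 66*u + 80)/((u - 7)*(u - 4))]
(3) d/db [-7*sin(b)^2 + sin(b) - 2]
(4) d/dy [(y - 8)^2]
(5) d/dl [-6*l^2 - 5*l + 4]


(1) = -27*c^2 + 10*c - 3
(2) = (-u^4 + 22*u^3 - 183*u^2 + 680*u - 968)/(u^4 - 22*u^3 + 177*u^2 - 616*u + 784)
(3) = (1 - 14*sin(b))*cos(b)
(4) = 2*y - 16
(5) = -12*l - 5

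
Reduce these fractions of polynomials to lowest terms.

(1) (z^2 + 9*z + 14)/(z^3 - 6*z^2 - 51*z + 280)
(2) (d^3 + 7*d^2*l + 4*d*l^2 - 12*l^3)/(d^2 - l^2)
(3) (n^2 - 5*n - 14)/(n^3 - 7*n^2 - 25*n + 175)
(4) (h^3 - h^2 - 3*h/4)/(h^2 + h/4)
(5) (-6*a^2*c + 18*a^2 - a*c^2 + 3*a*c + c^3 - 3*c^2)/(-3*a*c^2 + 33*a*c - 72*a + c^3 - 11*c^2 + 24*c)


(1) = (z + 2)/(z^2 - 13*z + 40)
(2) = (d^2 + 8*d*l + 12*l^2)/(d + l)
(3) = (n + 2)/(n^2 - 25)
(4) = (4*h^2 - 4*h - 3)/(4*h + 1)
(5) = (2*a + c)/(c - 8)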